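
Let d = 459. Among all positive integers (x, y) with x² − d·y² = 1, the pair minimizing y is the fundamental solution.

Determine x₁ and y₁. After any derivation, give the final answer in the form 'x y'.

[21; 2,2,1,4,21,4,1,2,2,42] for √459; ℓ=10 ⇒ convergent index 9
step 0: (21, 1)  from 21·(1,0) + (0,1)
step 1: (43, 2)  from 2·(21,1) + (1,0)
step 2: (107, 5)  from 2·(43,2) + (21,1)
step 3: (150, 7)  from 1·(107,5) + (43,2)
step 4: (707, 33)  from 4·(150,7) + (107,5)
step 5: (14997, 700)  from 21·(707,33) + (150,7)
step 6: (60695, 2833)  from 4·(14997,700) + (707,33)
step 7: (75692, 3533)  from 1·(60695,2833) + (14997,700)
step 8: (212079, 9899)  from 2·(75692,3533) + (60695,2833)
step 9: (499850, 23331)  from 2·(212079,9899) + (75692,3533)
→ (499850, 23331).  Check: 499850²=249850022500, 459·23331²=249850022499, difference 1.

499850 23331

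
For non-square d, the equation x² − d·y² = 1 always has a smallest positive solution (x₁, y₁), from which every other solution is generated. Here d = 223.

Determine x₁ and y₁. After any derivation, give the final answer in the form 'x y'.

d=223: √d = [14; 1,13,1,28] (ℓ=4, even), read p_3/q_3
k=0  a_k=14  p_k/q_k = 14/1
k=1  a_k=1  p_k/q_k = 15/1
k=2  a_k=13  p_k/q_k = 209/14
k=3  a_k=1  p_k/q_k = 224/15
→ (224, 15).  Check: 224²=50176, 223·15²=50175, difference 1.

224 15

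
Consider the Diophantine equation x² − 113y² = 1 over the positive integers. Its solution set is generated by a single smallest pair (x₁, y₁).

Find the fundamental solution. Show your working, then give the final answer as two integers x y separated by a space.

1204353 113296

[10; 1,1,1,2,2,1,1,1,20] for √113; ℓ=9 ⇒ convergent index 17
i=0: a=10 ⇒ p=10, q=1
i=1: a=1 ⇒ p=11, q=1
…
i=3: a=1 ⇒ p=32, q=3
…
i=6: a=1 ⇒ p=287, q=27
…
i=9: a=20 ⇒ p=16009, q=1506
i=10: a=1 ⇒ p=16785, q=1579
…
i=14: a=2 ⇒ p=313483, q=29490
…
i=16: a=1 ⇒ p=758918, q=71393
i=17: a=1 ⇒ p=1204353, q=113296
fundamental: x₁=1204353, y₁=113296  (since 1450466148609 − 113·12835983616 = 1)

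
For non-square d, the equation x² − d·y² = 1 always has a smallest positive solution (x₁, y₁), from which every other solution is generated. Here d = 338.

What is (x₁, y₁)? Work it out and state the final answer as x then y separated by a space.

√338 → a₀=18, period (2,1,1,2,36); ℓ=5 odd so k=9
step 0: (18, 1)  from 18·(1,0) + (0,1)
step 1: (37, 2)  from 2·(18,1) + (1,0)
step 2: (55, 3)  from 1·(37,2) + (18,1)
step 3: (92, 5)  from 1·(55,3) + (37,2)
…
step 7: (26327, 1432)  from 1·(17631,959) + (8696,473)
step 8: (43958, 2391)  from 1·(26327,1432) + (17631,959)
step 9: (114243, 6214)  from 2·(43958,2391) + (26327,1432)
fundamental: x₁=114243, y₁=6214  (since 13051463049 − 338·38613796 = 1)

114243 6214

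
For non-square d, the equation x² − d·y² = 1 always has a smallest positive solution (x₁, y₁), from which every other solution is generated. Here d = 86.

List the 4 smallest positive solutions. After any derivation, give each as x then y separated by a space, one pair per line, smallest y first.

d=86: √d = [9; 3,1,1,1,8,1,1,1,3,18] (ℓ=10, even), read p_9/q_9
a_0=9:  p_0=9·1+0=9,  q_0=9·0+1=1
a_1=3:  p_1=3·9+1=28,  q_1=3·1+0=3
a_2=1:  p_2=1·28+9=37,  q_2=1·3+1=4
…
a_4=1:  p_4=1·65+37=102,  q_4=1·7+4=11
a_5=8:  p_5=8·102+65=881,  q_5=8·11+7=95
a_6=1:  p_6=1·881+102=983,  q_6=1·95+11=106
a_7=1:  p_7=1·983+881=1864,  q_7=1·106+95=201
a_8=1:  p_8=1·1864+983=2847,  q_8=1·201+106=307
a_9=3:  p_9=3·2847+1864=10405,  q_9=3·307+201=1122
fundamental: x₁=10405, y₁=1122  (since 108264025 − 86·1258884 = 1)
n=2: (10405,1122)∘(10405,1122) = (10405·10405+86·1122·1122, 10405·1122+1122·10405) = (216528049,23348820)
n=3: (216528049,23348820)∘(10405,1122) = (10405·216528049+86·1122·23348820, 10405·23348820+1122·216528049) = (4505948689285,485888943078)
n=4: (4505948689285,485888943078)∘(10405,1122) = (10405·4505948689285+86·1122·485888943078, 10405·485888943078+1122·4505948689285) = (93768792007492801,10111348882104360)

10405 1122
216528049 23348820
4505948689285 485888943078
93768792007492801 10111348882104360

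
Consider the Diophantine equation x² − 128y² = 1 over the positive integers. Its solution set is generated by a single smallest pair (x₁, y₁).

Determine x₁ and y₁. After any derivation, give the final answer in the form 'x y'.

d=128: √d = [11; 3,5,3,22] (ℓ=4, even), read p_3/q_3
k=0  a_k=11  p_k/q_k = 11/1
…
k=2  a_k=5  p_k/q_k = 181/16
k=3  a_k=3  p_k/q_k = 577/51
→ (577, 51).  Check: 577²=332929, 128·51²=332928, difference 1.

577 51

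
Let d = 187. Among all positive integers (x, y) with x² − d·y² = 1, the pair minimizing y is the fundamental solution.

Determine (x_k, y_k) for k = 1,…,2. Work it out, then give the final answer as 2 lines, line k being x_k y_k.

1682 123
5658247 413772

[13; 1,2,13,2,1,26] for √187; ℓ=6 ⇒ convergent index 5
i=0: a=13 ⇒ p=13, q=1
…
i=2: a=2 ⇒ p=41, q=3
i=3: a=13 ⇒ p=547, q=40
i=4: a=2 ⇒ p=1135, q=83
i=5: a=1 ⇒ p=1682, q=123
fundamental: x₁=1682, y₁=123  (since 2829124 − 187·15129 = 1)
(1682+123√187)^2 = 5658247 + 413772√187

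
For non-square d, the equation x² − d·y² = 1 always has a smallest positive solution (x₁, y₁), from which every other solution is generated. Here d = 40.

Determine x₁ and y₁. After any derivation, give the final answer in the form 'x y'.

19 3

[6; 3,12] for √40; ℓ=2 ⇒ convergent index 1
i=0: a=6 ⇒ p=6, q=1
i=1: a=3 ⇒ p=19, q=3
fundamental: x₁=19, y₁=3  (since 361 − 40·9 = 1)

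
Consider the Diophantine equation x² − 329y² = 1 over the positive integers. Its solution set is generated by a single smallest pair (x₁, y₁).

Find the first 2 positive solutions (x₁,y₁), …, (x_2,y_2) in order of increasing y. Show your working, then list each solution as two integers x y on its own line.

2376415 131016
11294696504449 622696775280

√329 = [18; 7,4,2,1,1,4,1,1,2,4,7,36, …], period ℓ=12 (even) → k=11
a_0=18:  p_0=18·1+0=18,  q_0=18·0+1=1
…
a_2=4:  p_2=4·127+18=526,  q_2=4·7+1=29
…
a_4=1:  p_4=1·1179+526=1705,  q_4=1·65+29=94
a_5=1:  p_5=1·1705+1179=2884,  q_5=1·94+65=159
a_6=4:  p_6=4·2884+1705=13241,  q_6=4·159+94=730
a_7=1:  p_7=1·13241+2884=16125,  q_7=1·730+159=889
a_8=1:  p_8=1·16125+13241=29366,  q_8=1·889+730=1619
a_9=2:  p_9=2·29366+16125=74857,  q_9=2·1619+889=4127
a_10=4:  p_10=4·74857+29366=328794,  q_10=4·4127+1619=18127
a_11=7:  p_11=7·328794+74857=2376415,  q_11=7·18127+4127=131016
(x₁, y₁) = (2376415, 131016);  2376415² − 329·131016² = 1 ✓
(x_2, y_2) = (2376415·2376415 + 329·131016·131016, 2376415·131016 + 131016·2376415) = (11294696504449, 622696775280)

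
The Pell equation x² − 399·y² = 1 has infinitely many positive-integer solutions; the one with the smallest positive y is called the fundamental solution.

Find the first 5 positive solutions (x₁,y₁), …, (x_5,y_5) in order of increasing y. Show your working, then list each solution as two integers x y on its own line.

d=399: √d = [19; 1,38] (ℓ=2, even), read p_1/q_1
i=0: a=19 ⇒ p=19, q=1
i=1: a=1 ⇒ p=20, q=1
(x₁, y₁) = (20, 1);  20² − 399·1² = 1 ✓
(x_2, y_2) = (20·20 + 399·1·1, 20·1 + 1·20) = (799, 40)
(x_3, y_3) = (20·799 + 399·1·40, 20·40 + 1·799) = (31940, 1599)
(x_4, y_4) = (20·31940 + 399·1·1599, 20·1599 + 1·31940) = (1276801, 63920)
(x_5, y_5) = (20·1276801 + 399·1·63920, 20·63920 + 1·1276801) = (51040100, 2555201)

20 1
799 40
31940 1599
1276801 63920
51040100 2555201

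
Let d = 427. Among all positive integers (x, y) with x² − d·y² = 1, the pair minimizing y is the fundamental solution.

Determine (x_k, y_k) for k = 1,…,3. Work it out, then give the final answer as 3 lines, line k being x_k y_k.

[20; 1,1,1,40] for √427; ℓ=4 ⇒ convergent index 3
k=0  a_k=20  p_k/q_k = 20/1
…
k=2  a_k=1  p_k/q_k = 41/2
k=3  a_k=1  p_k/q_k = 62/3
(x₁, y₁) = (62, 3);  62² − 427·3² = 1 ✓
(x_2, y_2) = (62·62 + 427·3·3, 62·3 + 3·62) = (7687, 372)
(x_3, y_3) = (62·7687 + 427·3·372, 62·372 + 3·7687) = (953126, 46125)

62 3
7687 372
953126 46125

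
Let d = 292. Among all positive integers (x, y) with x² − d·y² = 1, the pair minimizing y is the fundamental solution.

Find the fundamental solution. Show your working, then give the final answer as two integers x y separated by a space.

√292 = [17; 11,2,1,3,8,3,1,2,11,34, …], period ℓ=10 (even) → k=9
i=0: a=17 ⇒ p=17, q=1
…
i=2: a=2 ⇒ p=393, q=23
i=3: a=1 ⇒ p=581, q=34
i=4: a=3 ⇒ p=2136, q=125
…
i=8: a=2 ⇒ p=200767, q=11749
i=9: a=11 ⇒ p=2281249, q=133500
→ (2281249, 133500).  Check: 2281249²=5204097000001, 292·133500²=5204097000000, difference 1.

2281249 133500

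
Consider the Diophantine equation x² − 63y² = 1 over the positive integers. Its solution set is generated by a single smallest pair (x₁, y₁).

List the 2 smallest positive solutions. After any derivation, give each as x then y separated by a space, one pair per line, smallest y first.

√63 = [7; 1,14, …], period ℓ=2 (even) → k=1
k=0  a_k=7  p_k/q_k = 7/1
k=1  a_k=1  p_k/q_k = 8/1
→ (8, 1).  Check: 8²=64, 63·1²=63, difference 1.
(8+1√63)^2 = 127 + 16√63

8 1
127 16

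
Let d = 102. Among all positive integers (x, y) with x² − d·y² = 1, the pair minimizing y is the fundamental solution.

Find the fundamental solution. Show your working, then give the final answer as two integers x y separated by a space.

101 10

[10; 10,20] for √102; ℓ=2 ⇒ convergent index 1
k=0  a_k=10  p_k/q_k = 10/1
k=1  a_k=10  p_k/q_k = 101/10
fundamental: x₁=101, y₁=10  (since 10201 − 102·100 = 1)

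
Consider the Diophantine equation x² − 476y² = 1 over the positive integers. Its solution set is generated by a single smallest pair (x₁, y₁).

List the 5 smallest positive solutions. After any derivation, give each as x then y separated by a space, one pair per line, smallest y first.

√476 = [21; 1,4,2,10,2,4,1,42, …], period ℓ=8 (even) → k=7
a_0=21:  p_0=21·1+0=21,  q_0=21·0+1=1
a_1=1:  p_1=1·21+1=22,  q_1=1·1+0=1
…
a_4=10:  p_4=10·240+109=2509,  q_4=10·11+5=115
a_5=2:  p_5=2·2509+240=5258,  q_5=2·115+11=241
a_6=4:  p_6=4·5258+2509=23541,  q_6=4·241+115=1079
a_7=1:  p_7=1·23541+5258=28799,  q_7=1·1079+241=1320
→ (28799, 1320).  Check: 28799²=829382401, 476·1320²=829382400, difference 1.
(28799+1320√476)^2 = 1658764801 + 76029360√476
(28799+1320√476)^3 = 95541534979199 + 4379139075960√476
(28799+1320√476)^4 = 5503001330073139201 + 252229652421114720√476
(28799+1320√476)^5 = 316961870514011136719999 + 14527923515772226566600√476

28799 1320
1658764801 76029360
95541534979199 4379139075960
5503001330073139201 252229652421114720
316961870514011136719999 14527923515772226566600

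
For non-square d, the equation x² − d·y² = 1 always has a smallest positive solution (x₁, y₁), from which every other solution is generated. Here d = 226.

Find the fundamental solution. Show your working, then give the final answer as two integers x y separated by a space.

451 30

√226 → a₀=15, period (30); ℓ=1 odd so k=1
i=0: a=15 ⇒ p=15, q=1
i=1: a=30 ⇒ p=451, q=30
(x₁, y₁) = (451, 30);  451² − 226·30² = 1 ✓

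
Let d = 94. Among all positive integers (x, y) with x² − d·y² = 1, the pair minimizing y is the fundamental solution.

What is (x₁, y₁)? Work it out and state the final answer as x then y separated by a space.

√94 = [9; 1,2,3,1,1,…,2,1,18, …], period ℓ=16 (even) → k=15
k=0  a_k=9  p_k/q_k = 9/1
…
k=5  a_k=1  p_k/q_k = 223/23
…
k=7  a_k=1  p_k/q_k = 1464/151
…
k=11  a_k=1  p_k/q_k = 99455/10258
k=12  a_k=1  p_k/q_k = 184493/19029
k=13  a_k=3  p_k/q_k = 652934/67345
k=14  a_k=2  p_k/q_k = 1490361/153719
k=15  a_k=1  p_k/q_k = 2143295/221064
(x₁, y₁) = (2143295, 221064);  2143295² − 94·221064² = 1 ✓

2143295 221064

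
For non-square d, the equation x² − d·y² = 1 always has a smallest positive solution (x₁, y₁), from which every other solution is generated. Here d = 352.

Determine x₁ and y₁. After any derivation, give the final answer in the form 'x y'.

√352 = [18; 1,3,5,9,5,3,1,36, …], period ℓ=8 (even) → k=7
a_0=18:  p_0=18·1+0=18,  q_0=18·0+1=1
a_1=1:  p_1=1·18+1=19,  q_1=1·1+0=1
…
a_3=5:  p_3=5·75+19=394,  q_3=5·4+1=21
…
a_5=5:  p_5=5·3621+394=18499,  q_5=5·193+21=986
a_6=3:  p_6=3·18499+3621=59118,  q_6=3·986+193=3151
a_7=1:  p_7=1·59118+18499=77617,  q_7=1·3151+986=4137
→ (77617, 4137).  Check: 77617²=6024398689, 352·4137²=6024398688, difference 1.

77617 4137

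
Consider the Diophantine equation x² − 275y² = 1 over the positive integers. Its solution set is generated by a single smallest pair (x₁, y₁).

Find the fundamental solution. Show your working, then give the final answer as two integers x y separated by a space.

[16; 1,1,2,1,1,32] for √275; ℓ=6 ⇒ convergent index 5
i=0: a=16 ⇒ p=16, q=1
i=1: a=1 ⇒ p=17, q=1
i=2: a=1 ⇒ p=33, q=2
…
i=4: a=1 ⇒ p=116, q=7
i=5: a=1 ⇒ p=199, q=12
→ (199, 12).  Check: 199²=39601, 275·12²=39600, difference 1.

199 12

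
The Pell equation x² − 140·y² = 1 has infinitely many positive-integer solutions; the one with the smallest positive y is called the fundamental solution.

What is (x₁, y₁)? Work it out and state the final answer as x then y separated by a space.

71 6

√140 = [11; 1,4,1,22, …], period ℓ=4 (even) → k=3
k=0  a_k=11  p_k/q_k = 11/1
…
k=2  a_k=4  p_k/q_k = 59/5
k=3  a_k=1  p_k/q_k = 71/6
fundamental: x₁=71, y₁=6  (since 5041 − 140·36 = 1)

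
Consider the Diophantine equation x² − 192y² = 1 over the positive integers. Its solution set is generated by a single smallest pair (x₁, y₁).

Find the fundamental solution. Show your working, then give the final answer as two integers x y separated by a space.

√192 = [13; 1,5,1,26, …], period ℓ=4 (even) → k=3
a_0=13:  p_0=13·1+0=13,  q_0=13·0+1=1
…
a_2=5:  p_2=5·14+13=83,  q_2=5·1+1=6
a_3=1:  p_3=1·83+14=97,  q_3=1·6+1=7
(x₁, y₁) = (97, 7);  97² − 192·7² = 1 ✓

97 7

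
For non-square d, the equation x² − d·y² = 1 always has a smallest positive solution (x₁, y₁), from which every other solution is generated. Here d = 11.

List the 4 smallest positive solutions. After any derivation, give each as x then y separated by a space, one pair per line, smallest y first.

√11 = [3; 3,6, …], period ℓ=2 (even) → k=1
step 0: (3, 1)  from 3·(1,0) + (0,1)
step 1: (10, 3)  from 3·(3,1) + (1,0)
→ (10, 3).  Check: 10²=100, 11·3²=99, difference 1.
n=2: (10,3)∘(10,3) = (10·10+11·3·3, 10·3+3·10) = (199,60)
n=3: (199,60)∘(10,3) = (10·199+11·3·60, 10·60+3·199) = (3970,1197)
n=4: (3970,1197)∘(10,3) = (10·3970+11·3·1197, 10·1197+3·3970) = (79201,23880)

10 3
199 60
3970 1197
79201 23880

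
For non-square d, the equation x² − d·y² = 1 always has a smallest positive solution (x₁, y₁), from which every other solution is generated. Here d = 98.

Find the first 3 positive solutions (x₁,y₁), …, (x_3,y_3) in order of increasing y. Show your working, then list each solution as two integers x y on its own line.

d=98: √d = [9; 1,8,1,18] (ℓ=4, even), read p_3/q_3
i=0: a=9 ⇒ p=9, q=1
…
i=2: a=8 ⇒ p=89, q=9
i=3: a=1 ⇒ p=99, q=10
fundamental: x₁=99, y₁=10  (since 9801 − 98·100 = 1)
n=2: (99,10)∘(99,10) = (99·99+98·10·10, 99·10+10·99) = (19601,1980)
n=3: (19601,1980)∘(99,10) = (99·19601+98·10·1980, 99·1980+10·19601) = (3880899,392030)

99 10
19601 1980
3880899 392030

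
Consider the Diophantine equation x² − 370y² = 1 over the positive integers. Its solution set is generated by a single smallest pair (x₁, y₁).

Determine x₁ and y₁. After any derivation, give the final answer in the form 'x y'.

213859 11118

√370 = [19; 4,4,38, …], period ℓ=3 (odd) → k=5
step 0: (19, 1)  from 19·(1,0) + (0,1)
…
step 3: (12503, 650)  from 38·(327,17) + (77,4)
step 4: (50339, 2617)  from 4·(12503,650) + (327,17)
step 5: (213859, 11118)  from 4·(50339,2617) + (12503,650)
→ (213859, 11118).  Check: 213859²=45735671881, 370·11118²=45735671880, difference 1.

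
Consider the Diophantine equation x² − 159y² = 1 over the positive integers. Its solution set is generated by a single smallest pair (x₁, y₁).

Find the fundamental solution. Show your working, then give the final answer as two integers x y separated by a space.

√159 → a₀=12, period (1,1,1,1,3,1,1,1,1,24); ℓ=10 even so k=9
i=0: a=12 ⇒ p=12, q=1
…
i=7: a=1 ⇒ p=517, q=41
i=8: a=1 ⇒ p=807, q=64
i=9: a=1 ⇒ p=1324, q=105
fundamental: x₁=1324, y₁=105  (since 1752976 − 159·11025 = 1)

1324 105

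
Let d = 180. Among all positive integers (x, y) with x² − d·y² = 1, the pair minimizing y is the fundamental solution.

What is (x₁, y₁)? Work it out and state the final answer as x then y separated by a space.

161 12

√180 = [13; 2,2,2,26, …], period ℓ=4 (even) → k=3
k=0  a_k=13  p_k/q_k = 13/1
…
k=2  a_k=2  p_k/q_k = 67/5
k=3  a_k=2  p_k/q_k = 161/12
(x₁, y₁) = (161, 12);  161² − 180·12² = 1 ✓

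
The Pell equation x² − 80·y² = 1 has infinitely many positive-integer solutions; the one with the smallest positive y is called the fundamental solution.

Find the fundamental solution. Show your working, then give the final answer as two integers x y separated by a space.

√80 = [8; 1,16, …], period ℓ=2 (even) → k=1
a_0=8:  p_0=8·1+0=8,  q_0=8·0+1=1
a_1=1:  p_1=1·8+1=9,  q_1=1·1+0=1
(x₁, y₁) = (9, 1);  9² − 80·1² = 1 ✓

9 1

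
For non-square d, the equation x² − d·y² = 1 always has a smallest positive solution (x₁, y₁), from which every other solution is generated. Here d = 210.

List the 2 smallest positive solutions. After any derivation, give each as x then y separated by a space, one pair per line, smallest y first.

√210 = [14; 2,28, …], period ℓ=2 (even) → k=1
step 0: (14, 1)  from 14·(1,0) + (0,1)
step 1: (29, 2)  from 2·(14,1) + (1,0)
(x₁, y₁) = (29, 2);  29² − 210·2² = 1 ✓
(29+2√210)^2 = 1681 + 116√210

29 2
1681 116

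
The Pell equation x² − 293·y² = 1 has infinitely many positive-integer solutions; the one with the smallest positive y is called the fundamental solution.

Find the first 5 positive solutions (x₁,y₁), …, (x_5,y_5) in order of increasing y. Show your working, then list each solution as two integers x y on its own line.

12320649 719780
303596783562401 17736313474440
7481018815602612315849 437045785745090703340
184342013978870716056521769601 10769375446188914321717060880
4542426500373511536803322165613266249 265371389643423565052112223737518900

√293 → a₀=17, period (8,1,1,8,34); ℓ=5 odd so k=9
i=0: a=17 ⇒ p=17, q=1
…
i=2: a=1 ⇒ p=154, q=9
i=3: a=1 ⇒ p=291, q=17
…
i=5: a=34 ⇒ p=84679, q=4947
i=6: a=8 ⇒ p=679914, q=39721
i=7: a=1 ⇒ p=764593, q=44668
i=8: a=1 ⇒ p=1444507, q=84389
i=9: a=8 ⇒ p=12320649, q=719780
→ (12320649, 719780).  Check: 12320649²=151798391781201, 293·719780²=151798391781200, difference 1.
(x_2, y_2) = (12320649·12320649 + 293·719780·719780, 12320649·719780 + 719780·12320649) = (303596783562401, 17736313474440)
(x_3, y_3) = (12320649·303596783562401 + 293·719780·17736313474440, 12320649·17736313474440 + 719780·303596783562401) = (7481018815602612315849, 437045785745090703340)
(x_4, y_4) = (12320649·7481018815602612315849 + 293·719780·437045785745090703340, 12320649·437045785745090703340 + 719780·7481018815602612315849) = (184342013978870716056521769601, 10769375446188914321717060880)
(x_5, y_5) = (12320649·184342013978870716056521769601 + 293·719780·10769375446188914321717060880, 12320649·10769375446188914321717060880 + 719780·184342013978870716056521769601) = (4542426500373511536803322165613266249, 265371389643423565052112223737518900)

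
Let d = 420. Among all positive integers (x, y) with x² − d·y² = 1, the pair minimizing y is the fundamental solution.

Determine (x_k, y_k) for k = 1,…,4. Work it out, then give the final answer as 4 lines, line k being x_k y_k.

41 2
3361 164
275561 13446
22592641 1102408

√420 = [20; 2,40, …], period ℓ=2 (even) → k=1
step 0: (20, 1)  from 20·(1,0) + (0,1)
step 1: (41, 2)  from 2·(20,1) + (1,0)
(x₁, y₁) = (41, 2);  41² − 420·2² = 1 ✓
(41+2√420)^2 = 3361 + 164√420
(41+2√420)^3 = 275561 + 13446√420
(41+2√420)^4 = 22592641 + 1102408√420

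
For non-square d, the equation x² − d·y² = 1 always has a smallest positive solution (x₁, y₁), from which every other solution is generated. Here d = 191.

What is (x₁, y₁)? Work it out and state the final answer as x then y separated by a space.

√191 → a₀=13, period (1,4,1,1,3,…,4,1,26); ℓ=16 even so k=15
i=0: a=13 ⇒ p=13, q=1
i=1: a=1 ⇒ p=14, q=1
i=2: a=4 ⇒ p=69, q=5
i=3: a=1 ⇒ p=83, q=6
i=4: a=1 ⇒ p=152, q=11
i=5: a=3 ⇒ p=539, q=39
i=6: a=2 ⇒ p=1230, q=89
…
i=8: a=13 ⇒ p=40217, q=2910
i=9: a=2 ⇒ p=83433, q=6037
i=10: a=2 ⇒ p=207083, q=14984
…
i=12: a=1 ⇒ p=911765, q=65973
i=13: a=1 ⇒ p=1616447, q=116962
i=14: a=4 ⇒ p=7377553, q=533821
i=15: a=1 ⇒ p=8994000, q=650783
→ (8994000, 650783).  Check: 8994000²=80892036000000, 191·650783²=80892035999999, difference 1.

8994000 650783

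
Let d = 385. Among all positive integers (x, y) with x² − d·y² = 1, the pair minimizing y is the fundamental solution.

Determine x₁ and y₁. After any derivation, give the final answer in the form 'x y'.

√385 = [19; 1,1,1,1,1,…,1,1,38, …], period ℓ=16 (even) → k=15
i=0: a=19 ⇒ p=19, q=1
i=1: a=1 ⇒ p=20, q=1
i=2: a=1 ⇒ p=39, q=2
i=3: a=1 ⇒ p=59, q=3
i=4: a=1 ⇒ p=98, q=5
…
i=8: a=2 ⇒ p=2021, q=103
i=9: a=1 ⇒ p=2747, q=140
i=10: a=3 ⇒ p=10262, q=523
…
i=12: a=1 ⇒ p=23271, q=1186
i=13: a=1 ⇒ p=36280, q=1849
i=14: a=1 ⇒ p=59551, q=3035
i=15: a=1 ⇒ p=95831, q=4884
fundamental: x₁=95831, y₁=4884  (since 9183580561 − 385·23853456 = 1)

95831 4884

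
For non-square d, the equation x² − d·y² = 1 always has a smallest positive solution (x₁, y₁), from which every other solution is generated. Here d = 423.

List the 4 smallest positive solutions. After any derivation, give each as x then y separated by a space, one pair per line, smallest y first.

4607 224
42448897 2063936
391124132351 19017106080
3603817713033217 175223613357184

√423 = [20; 1,1,3,4,3,1,1,40, …], period ℓ=8 (even) → k=7
step 0: (20, 1)  from 20·(1,0) + (0,1)
…
step 2: (41, 2)  from 1·(21,1) + (20,1)
step 3: (144, 7)  from 3·(41,2) + (21,1)
step 4: (617, 30)  from 4·(144,7) + (41,2)
step 5: (1995, 97)  from 3·(617,30) + (144,7)
step 6: (2612, 127)  from 1·(1995,97) + (617,30)
step 7: (4607, 224)  from 1·(2612,127) + (1995,97)
fundamental: x₁=4607, y₁=224  (since 21224449 − 423·50176 = 1)
(4607+224√423)^2 = 42448897 + 2063936√423
(4607+224√423)^3 = 391124132351 + 19017106080√423
(4607+224√423)^4 = 3603817713033217 + 175223613357184√423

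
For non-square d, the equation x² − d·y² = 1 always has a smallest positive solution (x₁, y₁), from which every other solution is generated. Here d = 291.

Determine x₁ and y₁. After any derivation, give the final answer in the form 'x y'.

290 17

√291 = [17; 17,34, …], period ℓ=2 (even) → k=1
step 0: (17, 1)  from 17·(1,0) + (0,1)
step 1: (290, 17)  from 17·(17,1) + (1,0)
fundamental: x₁=290, y₁=17  (since 84100 − 291·289 = 1)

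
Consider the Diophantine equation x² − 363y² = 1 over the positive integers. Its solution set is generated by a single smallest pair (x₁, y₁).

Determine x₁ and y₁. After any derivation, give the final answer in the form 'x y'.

362 19

[19; 19,38] for √363; ℓ=2 ⇒ convergent index 1
a_0=19:  p_0=19·1+0=19,  q_0=19·0+1=1
a_1=19:  p_1=19·19+1=362,  q_1=19·1+0=19
(x₁, y₁) = (362, 19);  362² − 363·19² = 1 ✓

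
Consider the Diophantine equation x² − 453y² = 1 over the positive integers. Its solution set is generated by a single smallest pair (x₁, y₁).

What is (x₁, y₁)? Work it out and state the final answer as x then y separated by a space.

1653751 77700

√453 → a₀=21, period (3,1,1,10,14,10,1,1,3,42); ℓ=10 even so k=9
a_0=21:  p_0=21·1+0=21,  q_0=21·0+1=1
…
a_4=10:  p_4=10·149+85=1575,  q_4=10·7+4=74
a_5=14:  p_5=14·1575+149=22199,  q_5=14·74+7=1043
…
a_8=1:  p_8=1·245764+223565=469329,  q_8=1·11547+10504=22051
a_9=3:  p_9=3·469329+245764=1653751,  q_9=3·22051+11547=77700
(x₁, y₁) = (1653751, 77700);  1653751² − 453·77700² = 1 ✓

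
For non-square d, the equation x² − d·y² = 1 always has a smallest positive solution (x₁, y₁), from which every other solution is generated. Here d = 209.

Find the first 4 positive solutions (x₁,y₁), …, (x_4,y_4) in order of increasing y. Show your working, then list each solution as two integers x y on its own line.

46551 3220
4333991201 299788440
403503248748951 27910903337660
37566959460690844801 2598560922243032880

√209 = [14; 2,5,3,2,3,5,2,28, …], period ℓ=8 (even) → k=7
k=0  a_k=14  p_k/q_k = 14/1
k=1  a_k=2  p_k/q_k = 29/2
k=2  a_k=5  p_k/q_k = 159/11
k=3  a_k=3  p_k/q_k = 506/35
k=4  a_k=2  p_k/q_k = 1171/81
…
k=6  a_k=5  p_k/q_k = 21266/1471
k=7  a_k=2  p_k/q_k = 46551/3220
(x₁, y₁) = (46551, 3220);  46551² − 209·3220² = 1 ✓
(46551+3220√209)^2 = 4333991201 + 299788440√209
(46551+3220√209)^3 = 403503248748951 + 27910903337660√209
(46551+3220√209)^4 = 37566959460690844801 + 2598560922243032880√209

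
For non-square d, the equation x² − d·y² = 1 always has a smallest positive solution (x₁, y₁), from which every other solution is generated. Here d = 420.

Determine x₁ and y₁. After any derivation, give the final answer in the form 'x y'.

d=420: √d = [20; 2,40] (ℓ=2, even), read p_1/q_1
k=0  a_k=20  p_k/q_k = 20/1
k=1  a_k=2  p_k/q_k = 41/2
(x₁, y₁) = (41, 2);  41² − 420·2² = 1 ✓

41 2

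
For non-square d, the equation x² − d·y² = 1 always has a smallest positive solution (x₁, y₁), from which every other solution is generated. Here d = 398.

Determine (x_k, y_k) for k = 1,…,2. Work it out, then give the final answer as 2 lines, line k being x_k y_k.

399 20
318401 15960

[19; 1,18,1,38] for √398; ℓ=4 ⇒ convergent index 3
k=0  a_k=19  p_k/q_k = 19/1
…
k=2  a_k=18  p_k/q_k = 379/19
k=3  a_k=1  p_k/q_k = 399/20
→ (399, 20).  Check: 399²=159201, 398·20²=159200, difference 1.
k=2:  x_2 = 399·399+398·20·20 = 318401,  y_2 = 399·20+20·399 = 15960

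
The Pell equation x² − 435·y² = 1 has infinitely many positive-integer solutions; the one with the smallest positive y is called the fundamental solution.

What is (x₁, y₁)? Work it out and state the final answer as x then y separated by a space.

d=435: √d = [20; 1,5,1,40] (ℓ=4, even), read p_3/q_3
step 0: (20, 1)  from 20·(1,0) + (0,1)
step 1: (21, 1)  from 1·(20,1) + (1,0)
step 2: (125, 6)  from 5·(21,1) + (20,1)
step 3: (146, 7)  from 1·(125,6) + (21,1)
→ (146, 7).  Check: 146²=21316, 435·7²=21315, difference 1.

146 7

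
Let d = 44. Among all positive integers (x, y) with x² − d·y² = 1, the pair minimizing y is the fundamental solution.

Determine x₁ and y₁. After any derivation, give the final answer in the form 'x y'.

d=44: √d = [6; 1,1,1,2,1,1,1,12] (ℓ=8, even), read p_7/q_7
a_0=6:  p_0=6·1+0=6,  q_0=6·0+1=1
…
a_5=1:  p_5=1·53+20=73,  q_5=1·8+3=11
a_6=1:  p_6=1·73+53=126,  q_6=1·11+8=19
a_7=1:  p_7=1·126+73=199,  q_7=1·19+11=30
(x₁, y₁) = (199, 30);  199² − 44·30² = 1 ✓

199 30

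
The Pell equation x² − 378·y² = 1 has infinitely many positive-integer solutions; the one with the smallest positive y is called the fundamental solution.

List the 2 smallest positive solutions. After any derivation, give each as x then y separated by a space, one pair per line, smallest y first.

√378 = [19; 2,3,1,4,1,3,2,38, …], period ℓ=8 (even) → k=7
k=0  a_k=19  p_k/q_k = 19/1
…
k=2  a_k=3  p_k/q_k = 136/7
…
k=4  a_k=4  p_k/q_k = 836/43
k=5  a_k=1  p_k/q_k = 1011/52
k=6  a_k=3  p_k/q_k = 3869/199
k=7  a_k=2  p_k/q_k = 8749/450
→ (8749, 450).  Check: 8749²=76545001, 378·450²=76545000, difference 1.
(8749+450√378)^2 = 153090001 + 7874100√378

8749 450
153090001 7874100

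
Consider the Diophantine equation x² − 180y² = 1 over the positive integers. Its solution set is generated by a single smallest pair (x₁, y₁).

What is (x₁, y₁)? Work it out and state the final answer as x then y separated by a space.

√180 → a₀=13, period (2,2,2,26); ℓ=4 even so k=3
k=0  a_k=13  p_k/q_k = 13/1
k=1  a_k=2  p_k/q_k = 27/2
k=2  a_k=2  p_k/q_k = 67/5
k=3  a_k=2  p_k/q_k = 161/12
→ (161, 12).  Check: 161²=25921, 180·12²=25920, difference 1.

161 12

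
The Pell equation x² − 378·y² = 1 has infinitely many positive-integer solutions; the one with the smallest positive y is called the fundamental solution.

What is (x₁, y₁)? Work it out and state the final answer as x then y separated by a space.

d=378: √d = [19; 2,3,1,4,1,3,2,38] (ℓ=8, even), read p_7/q_7
i=0: a=19 ⇒ p=19, q=1
i=1: a=2 ⇒ p=39, q=2
i=2: a=3 ⇒ p=136, q=7
i=3: a=1 ⇒ p=175, q=9
…
i=5: a=1 ⇒ p=1011, q=52
i=6: a=3 ⇒ p=3869, q=199
i=7: a=2 ⇒ p=8749, q=450
fundamental: x₁=8749, y₁=450  (since 76545001 − 378·202500 = 1)

8749 450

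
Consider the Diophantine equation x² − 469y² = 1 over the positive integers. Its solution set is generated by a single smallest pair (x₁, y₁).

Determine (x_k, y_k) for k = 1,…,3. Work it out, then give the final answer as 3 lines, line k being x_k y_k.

√469 = [21; 1,1,1,10,6,10,1,1,1,42, …], period ℓ=10 (even) → k=9
i=0: a=21 ⇒ p=21, q=1
i=1: a=1 ⇒ p=22, q=1
i=2: a=1 ⇒ p=43, q=2
i=3: a=1 ⇒ p=65, q=3
i=4: a=10 ⇒ p=693, q=32
i=5: a=6 ⇒ p=4223, q=195
i=6: a=10 ⇒ p=42923, q=1982
i=7: a=1 ⇒ p=47146, q=2177
i=8: a=1 ⇒ p=90069, q=4159
i=9: a=1 ⇒ p=137215, q=6336
fundamental: x₁=137215, y₁=6336  (since 18827956225 − 469·40144896 = 1)
(x_2, y_2) = (137215·137215 + 469·6336·6336, 137215·6336 + 6336·137215) = (37655912449, 1738788480)
(x_3, y_3) = (137215·37655912449 + 469·6336·1738788480, 137215·1738788480 + 6336·37655912449) = (10333912053241855, 477175722560064)

137215 6336
37655912449 1738788480
10333912053241855 477175722560064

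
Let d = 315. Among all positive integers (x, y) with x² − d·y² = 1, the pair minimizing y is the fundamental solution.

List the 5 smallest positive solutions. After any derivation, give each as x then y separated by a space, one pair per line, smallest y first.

d=315: √d = [17; 1,2,1,34] (ℓ=4, even), read p_3/q_3
k=0  a_k=17  p_k/q_k = 17/1
k=1  a_k=1  p_k/q_k = 18/1
k=2  a_k=2  p_k/q_k = 53/3
k=3  a_k=1  p_k/q_k = 71/4
fundamental: x₁=71, y₁=4  (since 5041 − 315·16 = 1)
n=2: (71,4)∘(71,4) = (71·71+315·4·4, 71·4+4·71) = (10081,568)
n=3: (10081,568)∘(71,4) = (71·10081+315·4·568, 71·568+4·10081) = (1431431,80652)
n=4: (1431431,80652)∘(71,4) = (71·1431431+315·4·80652, 71·80652+4·1431431) = (203253121,11452016)
n=5: (203253121,11452016)∘(71,4) = (71·203253121+315·4·11452016, 71·11452016+4·203253121) = (28860511751,1626105620)

71 4
10081 568
1431431 80652
203253121 11452016
28860511751 1626105620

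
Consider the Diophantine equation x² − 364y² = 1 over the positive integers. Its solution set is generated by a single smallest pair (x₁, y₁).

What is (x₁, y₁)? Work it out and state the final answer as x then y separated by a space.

4954951 259710

√364 → a₀=19, period (12,1,2,3,1,8,1,3,2,1,12,38); ℓ=12 even so k=11
k=0  a_k=19  p_k/q_k = 19/1
k=1  a_k=12  p_k/q_k = 229/12
k=2  a_k=1  p_k/q_k = 248/13
…
k=4  a_k=3  p_k/q_k = 2423/127
…
k=6  a_k=8  p_k/q_k = 27607/1447
k=7  a_k=1  p_k/q_k = 30755/1612
k=8  a_k=3  p_k/q_k = 119872/6283
k=9  a_k=2  p_k/q_k = 270499/14178
k=10  a_k=1  p_k/q_k = 390371/20461
k=11  a_k=12  p_k/q_k = 4954951/259710
fundamental: x₁=4954951, y₁=259710  (since 24551539412401 − 364·67449284100 = 1)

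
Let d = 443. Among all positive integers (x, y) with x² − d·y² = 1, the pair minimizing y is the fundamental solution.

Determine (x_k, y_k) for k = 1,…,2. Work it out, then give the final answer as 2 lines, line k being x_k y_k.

442 21
390727 18564

√443 → a₀=21, period (21,42); ℓ=2 even so k=1
i=0: a=21 ⇒ p=21, q=1
i=1: a=21 ⇒ p=442, q=21
→ (442, 21).  Check: 442²=195364, 443·21²=195363, difference 1.
k=2:  x_2 = 442·442+443·21·21 = 390727,  y_2 = 442·21+21·442 = 18564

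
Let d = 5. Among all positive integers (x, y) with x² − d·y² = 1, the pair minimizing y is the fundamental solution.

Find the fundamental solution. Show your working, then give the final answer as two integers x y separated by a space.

9 4

d=5: √d = [2; 4] (ℓ=1, odd), read p_1/q_1
step 0: (2, 1)  from 2·(1,0) + (0,1)
step 1: (9, 4)  from 4·(2,1) + (1,0)
→ (9, 4).  Check: 9²=81, 5·4²=80, difference 1.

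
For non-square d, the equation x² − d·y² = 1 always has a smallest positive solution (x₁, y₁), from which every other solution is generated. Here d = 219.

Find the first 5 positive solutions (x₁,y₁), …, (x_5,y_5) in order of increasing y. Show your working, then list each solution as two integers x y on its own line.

74 5
10951 740
1620674 109515
239848801 16207480
35496001874 2398597525

[14; 1,3,1,28] for √219; ℓ=4 ⇒ convergent index 3
k=0  a_k=14  p_k/q_k = 14/1
k=1  a_k=1  p_k/q_k = 15/1
k=2  a_k=3  p_k/q_k = 59/4
k=3  a_k=1  p_k/q_k = 74/5
(x₁, y₁) = (74, 5);  74² − 219·5² = 1 ✓
(x_2, y_2) = (74·74 + 219·5·5, 74·5 + 5·74) = (10951, 740)
(x_3, y_3) = (74·10951 + 219·5·740, 74·740 + 5·10951) = (1620674, 109515)
(x_4, y_4) = (74·1620674 + 219·5·109515, 74·109515 + 5·1620674) = (239848801, 16207480)
(x_5, y_5) = (74·239848801 + 219·5·16207480, 74·16207480 + 5·239848801) = (35496001874, 2398597525)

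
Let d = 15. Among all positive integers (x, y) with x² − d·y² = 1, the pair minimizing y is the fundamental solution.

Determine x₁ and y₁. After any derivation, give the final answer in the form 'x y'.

4 1

d=15: √d = [3; 1,6] (ℓ=2, even), read p_1/q_1
i=0: a=3 ⇒ p=3, q=1
i=1: a=1 ⇒ p=4, q=1
(x₁, y₁) = (4, 1);  4² − 15·1² = 1 ✓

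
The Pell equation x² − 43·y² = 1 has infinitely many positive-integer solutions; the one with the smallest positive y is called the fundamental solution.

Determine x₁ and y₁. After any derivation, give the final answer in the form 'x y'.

3482 531

√43 → a₀=6, period (1,1,3,1,5,1,3,1,1,12); ℓ=10 even so k=9
i=0: a=6 ⇒ p=6, q=1
…
i=7: a=3 ⇒ p=1541, q=235
i=8: a=1 ⇒ p=1941, q=296
i=9: a=1 ⇒ p=3482, q=531
fundamental: x₁=3482, y₁=531  (since 12124324 − 43·281961 = 1)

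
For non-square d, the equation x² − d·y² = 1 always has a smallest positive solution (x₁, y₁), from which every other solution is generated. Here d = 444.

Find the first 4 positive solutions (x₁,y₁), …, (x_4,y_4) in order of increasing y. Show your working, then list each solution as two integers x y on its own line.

[21; 14,42] for √444; ℓ=2 ⇒ convergent index 1
a_0=21:  p_0=21·1+0=21,  q_0=21·0+1=1
a_1=14:  p_1=14·21+1=295,  q_1=14·1+0=14
(x₁, y₁) = (295, 14);  295² − 444·14² = 1 ✓
k=2:  x_2 = 295·295+444·14·14 = 174049,  y_2 = 295·14+14·295 = 8260
k=3:  x_3 = 295·174049+444·14·8260 = 102688615,  y_3 = 295·8260+14·174049 = 4873386
k=4:  x_4 = 295·102688615+444·14·4873386 = 60586108801,  y_4 = 295·4873386+14·102688615 = 2875289480

295 14
174049 8260
102688615 4873386
60586108801 2875289480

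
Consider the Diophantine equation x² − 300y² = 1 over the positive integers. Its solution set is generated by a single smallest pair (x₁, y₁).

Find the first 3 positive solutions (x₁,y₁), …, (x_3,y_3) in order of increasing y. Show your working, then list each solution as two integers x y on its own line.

d=300: √d = [17; 3,8,3,34] (ℓ=4, even), read p_3/q_3
k=0  a_k=17  p_k/q_k = 17/1
k=1  a_k=3  p_k/q_k = 52/3
k=2  a_k=8  p_k/q_k = 433/25
k=3  a_k=3  p_k/q_k = 1351/78
fundamental: x₁=1351, y₁=78  (since 1825201 − 300·6084 = 1)
n=2: (1351,78)∘(1351,78) = (1351·1351+300·78·78, 1351·78+78·1351) = (3650401,210756)
n=3: (3650401,210756)∘(1351,78) = (1351·3650401+300·78·210756, 1351·210756+78·3650401) = (9863382151,569462634)

1351 78
3650401 210756
9863382151 569462634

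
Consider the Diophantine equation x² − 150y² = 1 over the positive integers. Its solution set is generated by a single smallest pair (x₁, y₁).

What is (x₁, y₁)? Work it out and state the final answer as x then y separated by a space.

49 4

[12; 4,24] for √150; ℓ=2 ⇒ convergent index 1
step 0: (12, 1)  from 12·(1,0) + (0,1)
step 1: (49, 4)  from 4·(12,1) + (1,0)
→ (49, 4).  Check: 49²=2401, 150·4²=2400, difference 1.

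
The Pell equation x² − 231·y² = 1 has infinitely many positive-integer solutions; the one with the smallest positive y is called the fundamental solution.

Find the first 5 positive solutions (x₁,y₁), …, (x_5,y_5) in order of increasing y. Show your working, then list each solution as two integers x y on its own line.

√231 → a₀=15, period (5,30); ℓ=2 even so k=1
i=0: a=15 ⇒ p=15, q=1
i=1: a=5 ⇒ p=76, q=5
→ (76, 5).  Check: 76²=5776, 231·5²=5775, difference 1.
(x_2, y_2) = (76·76 + 231·5·5, 76·5 + 5·76) = (11551, 760)
(x_3, y_3) = (76·11551 + 231·5·760, 76·760 + 5·11551) = (1755676, 115515)
(x_4, y_4) = (76·1755676 + 231·5·115515, 76·115515 + 5·1755676) = (266851201, 17557520)
(x_5, y_5) = (76·266851201 + 231·5·17557520, 76·17557520 + 5·266851201) = (40559626876, 2668627525)

76 5
11551 760
1755676 115515
266851201 17557520
40559626876 2668627525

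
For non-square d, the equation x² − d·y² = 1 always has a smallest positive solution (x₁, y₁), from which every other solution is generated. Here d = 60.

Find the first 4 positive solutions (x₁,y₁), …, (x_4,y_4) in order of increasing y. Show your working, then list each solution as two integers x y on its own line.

√60 = [7; 1,2,1,14, …], period ℓ=4 (even) → k=3
i=0: a=7 ⇒ p=7, q=1
i=1: a=1 ⇒ p=8, q=1
i=2: a=2 ⇒ p=23, q=3
i=3: a=1 ⇒ p=31, q=4
→ (31, 4).  Check: 31²=961, 60·4²=960, difference 1.
(31+4√60)^2 = 1921 + 248√60
(31+4√60)^3 = 119071 + 15372√60
(31+4√60)^4 = 7380481 + 952816√60

31 4
1921 248
119071 15372
7380481 952816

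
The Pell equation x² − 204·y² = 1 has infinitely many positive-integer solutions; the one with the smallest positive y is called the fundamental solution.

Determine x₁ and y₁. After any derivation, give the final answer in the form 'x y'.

4999 350

d=204: √d = [14; 3,1,1,6,1,1,3,28] (ℓ=8, even), read p_7/q_7
i=0: a=14 ⇒ p=14, q=1
i=1: a=3 ⇒ p=43, q=3
i=2: a=1 ⇒ p=57, q=4
i=3: a=1 ⇒ p=100, q=7
i=4: a=6 ⇒ p=657, q=46
…
i=6: a=1 ⇒ p=1414, q=99
i=7: a=3 ⇒ p=4999, q=350
(x₁, y₁) = (4999, 350);  4999² − 204·350² = 1 ✓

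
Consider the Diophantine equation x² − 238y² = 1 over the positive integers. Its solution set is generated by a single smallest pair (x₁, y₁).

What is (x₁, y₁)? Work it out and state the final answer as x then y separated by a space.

11663 756

[15; 2,2,1,14,1,2,2,30] for √238; ℓ=8 ⇒ convergent index 7
i=0: a=15 ⇒ p=15, q=1
i=1: a=2 ⇒ p=31, q=2
…
i=3: a=1 ⇒ p=108, q=7
…
i=5: a=1 ⇒ p=1697, q=110
i=6: a=2 ⇒ p=4983, q=323
i=7: a=2 ⇒ p=11663, q=756
(x₁, y₁) = (11663, 756);  11663² − 238·756² = 1 ✓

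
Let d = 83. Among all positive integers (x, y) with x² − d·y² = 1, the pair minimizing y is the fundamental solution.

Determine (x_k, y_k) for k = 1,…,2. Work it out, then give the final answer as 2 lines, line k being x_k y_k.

√83 → a₀=9, period (9,18); ℓ=2 even so k=1
a_0=9:  p_0=9·1+0=9,  q_0=9·0+1=1
a_1=9:  p_1=9·9+1=82,  q_1=9·1+0=9
fundamental: x₁=82, y₁=9  (since 6724 − 83·81 = 1)
(x_2, y_2) = (82·82 + 83·9·9, 82·9 + 9·82) = (13447, 1476)

82 9
13447 1476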